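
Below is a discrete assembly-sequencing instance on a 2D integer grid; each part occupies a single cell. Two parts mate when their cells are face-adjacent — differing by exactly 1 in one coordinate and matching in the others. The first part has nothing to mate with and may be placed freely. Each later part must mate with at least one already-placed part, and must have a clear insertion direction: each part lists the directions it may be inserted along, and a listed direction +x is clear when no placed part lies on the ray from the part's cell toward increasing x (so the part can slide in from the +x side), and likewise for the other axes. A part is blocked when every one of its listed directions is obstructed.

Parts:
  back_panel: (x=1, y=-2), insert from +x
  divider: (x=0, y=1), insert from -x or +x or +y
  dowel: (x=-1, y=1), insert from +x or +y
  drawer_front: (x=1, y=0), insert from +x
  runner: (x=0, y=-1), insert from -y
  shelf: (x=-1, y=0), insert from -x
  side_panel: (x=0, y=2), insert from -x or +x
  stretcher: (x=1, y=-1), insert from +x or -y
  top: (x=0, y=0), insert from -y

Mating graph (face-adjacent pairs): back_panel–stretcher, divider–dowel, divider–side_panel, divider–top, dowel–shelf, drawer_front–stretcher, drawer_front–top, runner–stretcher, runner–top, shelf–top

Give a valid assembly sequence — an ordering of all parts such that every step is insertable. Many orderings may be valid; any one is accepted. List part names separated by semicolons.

shelf; dowel; divider; side_panel; top; runner; stretcher; back_panel; drawer_front

1. shelf@(-1, 0) [-x clear] — {shelf}
2. dowel@(-1, 1) [+x clear] — {dowel, shelf}
3. divider@(0, 1) [+x clear] — {divider, dowel, shelf}
4. side_panel@(0, 2) [-x clear] — {divider, dowel, shelf, side_panel}
5. top@(0, 0) [-y clear] — {divider, dowel, shelf, side_panel, top}
6. runner@(0, -1) [-y clear] — {divider, dowel, runner, shelf, side_panel, top}
7. stretcher@(1, -1) [+x clear] — {divider, dowel, runner, shelf, side_panel, stretcher, top}
8. back_panel@(1, -2) [+x clear] — {back_panel, divider, dowel, runner, shelf, side_panel, stretcher, top}
9. drawer_front@(1, 0) [+x clear] — {back_panel, divider, dowel, drawer_front, runner, shelf, side_panel, stretcher, top}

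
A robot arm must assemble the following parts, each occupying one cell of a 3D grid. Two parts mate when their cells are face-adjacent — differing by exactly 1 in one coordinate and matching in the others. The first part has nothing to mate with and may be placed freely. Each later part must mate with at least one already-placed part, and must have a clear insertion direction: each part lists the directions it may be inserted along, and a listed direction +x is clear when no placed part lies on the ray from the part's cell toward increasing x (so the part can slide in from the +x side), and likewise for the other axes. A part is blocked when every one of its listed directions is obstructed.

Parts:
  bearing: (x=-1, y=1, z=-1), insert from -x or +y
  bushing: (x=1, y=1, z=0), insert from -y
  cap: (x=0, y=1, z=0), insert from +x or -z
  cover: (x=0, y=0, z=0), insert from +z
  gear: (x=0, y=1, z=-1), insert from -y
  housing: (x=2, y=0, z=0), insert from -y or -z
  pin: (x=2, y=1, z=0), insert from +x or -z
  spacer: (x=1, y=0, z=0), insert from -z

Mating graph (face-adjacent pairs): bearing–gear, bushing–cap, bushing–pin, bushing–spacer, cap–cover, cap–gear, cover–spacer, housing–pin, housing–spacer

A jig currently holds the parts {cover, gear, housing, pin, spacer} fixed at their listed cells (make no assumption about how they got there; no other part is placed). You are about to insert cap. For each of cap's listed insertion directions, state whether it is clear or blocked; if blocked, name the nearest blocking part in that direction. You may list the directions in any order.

+x: nearest on ray is pin@(2, 1, 0) ⇒ blocked
-z: nearest on ray is gear@(0, 1, -1) ⇒ blocked

+x: blocked by pin; -z: blocked by gear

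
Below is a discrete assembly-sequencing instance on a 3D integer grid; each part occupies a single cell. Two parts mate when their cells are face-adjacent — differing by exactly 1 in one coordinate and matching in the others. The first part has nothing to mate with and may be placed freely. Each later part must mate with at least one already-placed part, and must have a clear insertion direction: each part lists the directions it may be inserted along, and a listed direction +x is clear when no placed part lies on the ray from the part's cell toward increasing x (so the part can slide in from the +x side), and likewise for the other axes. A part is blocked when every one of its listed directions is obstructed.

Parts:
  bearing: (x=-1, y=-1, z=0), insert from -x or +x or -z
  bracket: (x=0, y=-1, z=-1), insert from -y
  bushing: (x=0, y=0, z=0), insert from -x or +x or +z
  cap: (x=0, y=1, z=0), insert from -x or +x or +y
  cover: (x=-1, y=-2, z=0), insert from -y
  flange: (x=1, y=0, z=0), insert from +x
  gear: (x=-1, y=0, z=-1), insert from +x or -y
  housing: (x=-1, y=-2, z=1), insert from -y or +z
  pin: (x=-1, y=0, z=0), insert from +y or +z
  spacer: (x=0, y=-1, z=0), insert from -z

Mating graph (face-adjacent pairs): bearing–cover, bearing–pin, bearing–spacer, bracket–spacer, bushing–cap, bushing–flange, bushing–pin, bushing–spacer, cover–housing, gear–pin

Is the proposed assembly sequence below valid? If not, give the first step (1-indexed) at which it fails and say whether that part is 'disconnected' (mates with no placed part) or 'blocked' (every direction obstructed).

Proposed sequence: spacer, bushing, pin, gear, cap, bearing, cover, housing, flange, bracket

Valid

1. spacer@(0, -1, 0) [-z clear] — {spacer}
2. bushing@(0, 0, 0) [-x clear] — {bushing, spacer}
3. pin@(-1, 0, 0) [+y clear] — {bushing, pin, spacer}
4. gear@(-1, 0, -1) [+x clear] — {bushing, gear, pin, spacer}
5. cap@(0, 1, 0) [-x clear] — {bushing, cap, gear, pin, spacer}
6. bearing@(-1, -1, 0) [-x clear] — {bearing, bushing, cap, gear, pin, spacer}
7. cover@(-1, -2, 0) [-y clear] — {bearing, bushing, cap, cover, gear, pin, spacer}
8. housing@(-1, -2, 1) [-y clear] — {bearing, bushing, cap, cover, gear, housing, pin, spacer}
9. flange@(1, 0, 0) [+x clear] — {bearing, bushing, cap, cover, flange, gear, housing, pin, spacer}
10. bracket@(0, -1, -1) [-y clear] — {bearing, bracket, bushing, cap, cover, flange, gear, housing, pin, spacer}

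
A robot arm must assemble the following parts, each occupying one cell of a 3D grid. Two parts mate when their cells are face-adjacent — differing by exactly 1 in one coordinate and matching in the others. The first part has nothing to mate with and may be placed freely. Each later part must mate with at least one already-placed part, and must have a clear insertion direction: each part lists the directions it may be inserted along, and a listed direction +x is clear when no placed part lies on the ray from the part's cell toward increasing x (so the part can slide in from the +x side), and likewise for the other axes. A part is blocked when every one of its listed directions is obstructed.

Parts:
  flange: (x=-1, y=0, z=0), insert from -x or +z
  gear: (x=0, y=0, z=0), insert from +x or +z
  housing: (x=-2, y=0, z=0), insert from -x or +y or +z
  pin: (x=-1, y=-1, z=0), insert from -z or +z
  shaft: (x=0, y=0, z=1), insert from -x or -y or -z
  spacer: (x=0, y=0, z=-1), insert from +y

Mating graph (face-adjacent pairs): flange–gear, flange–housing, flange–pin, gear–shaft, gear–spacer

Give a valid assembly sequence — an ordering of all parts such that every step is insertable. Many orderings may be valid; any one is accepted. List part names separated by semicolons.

1. flange@(-1, 0, 0) [-x clear] — {flange}
2. gear@(0, 0, 0) [+x clear] — {flange, gear}
3. shaft@(0, 0, 1) [-x clear] — {flange, gear, shaft}
4. spacer@(0, 0, -1) [+y clear] — {flange, gear, shaft, spacer}
5. housing@(-2, 0, 0) [-x clear] — {flange, gear, housing, shaft, spacer}
6. pin@(-1, -1, 0) [-z clear] — {flange, gear, housing, pin, shaft, spacer}

flange; gear; shaft; spacer; housing; pin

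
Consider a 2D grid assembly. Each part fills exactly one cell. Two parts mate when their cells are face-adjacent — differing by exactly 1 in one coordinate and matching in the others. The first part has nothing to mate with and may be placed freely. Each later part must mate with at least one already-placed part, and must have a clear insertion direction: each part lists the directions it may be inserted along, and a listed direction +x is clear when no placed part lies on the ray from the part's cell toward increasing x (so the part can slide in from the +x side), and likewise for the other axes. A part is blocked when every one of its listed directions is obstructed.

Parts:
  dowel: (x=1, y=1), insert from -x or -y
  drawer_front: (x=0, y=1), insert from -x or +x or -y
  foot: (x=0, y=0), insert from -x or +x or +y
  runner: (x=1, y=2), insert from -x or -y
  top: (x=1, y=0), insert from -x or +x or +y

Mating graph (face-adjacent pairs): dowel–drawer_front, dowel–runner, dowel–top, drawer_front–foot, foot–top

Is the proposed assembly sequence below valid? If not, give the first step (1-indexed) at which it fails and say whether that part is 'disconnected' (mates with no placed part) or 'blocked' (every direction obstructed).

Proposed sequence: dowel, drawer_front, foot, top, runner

Valid

1. dowel@(1, 1) [-x clear] — {dowel}
2. drawer_front@(0, 1) [-x clear] — {dowel, drawer_front}
3. foot@(0, 0) [-x clear] — {dowel, drawer_front, foot}
4. top@(1, 0) [+x clear] — {dowel, drawer_front, foot, top}
5. runner@(1, 2) [-x clear] — {dowel, drawer_front, foot, runner, top}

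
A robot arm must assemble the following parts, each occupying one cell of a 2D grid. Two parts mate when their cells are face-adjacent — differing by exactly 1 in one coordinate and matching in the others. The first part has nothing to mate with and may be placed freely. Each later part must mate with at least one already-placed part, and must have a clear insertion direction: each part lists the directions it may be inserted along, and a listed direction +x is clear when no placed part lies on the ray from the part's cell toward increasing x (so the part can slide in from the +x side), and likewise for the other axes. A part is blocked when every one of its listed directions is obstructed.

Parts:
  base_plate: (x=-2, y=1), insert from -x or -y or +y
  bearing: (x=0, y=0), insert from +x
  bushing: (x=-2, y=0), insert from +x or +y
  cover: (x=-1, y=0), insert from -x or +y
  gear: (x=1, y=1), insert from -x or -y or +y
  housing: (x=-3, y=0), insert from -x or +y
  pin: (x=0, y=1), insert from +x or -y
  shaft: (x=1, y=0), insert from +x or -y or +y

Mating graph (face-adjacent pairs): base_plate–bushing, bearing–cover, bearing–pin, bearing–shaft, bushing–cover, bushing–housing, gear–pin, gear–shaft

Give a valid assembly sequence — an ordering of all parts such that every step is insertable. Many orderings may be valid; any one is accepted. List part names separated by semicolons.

gear; pin; bearing; shaft; cover; bushing; housing; base_plate

1. gear@(1, 1) [-x clear] — {gear}
2. pin@(0, 1) [-y clear] — {gear, pin}
3. bearing@(0, 0) [+x clear] — {bearing, gear, pin}
4. shaft@(1, 0) [+x clear] — {bearing, gear, pin, shaft}
5. cover@(-1, 0) [-x clear] — {bearing, cover, gear, pin, shaft}
6. bushing@(-2, 0) [+y clear] — {bearing, bushing, cover, gear, pin, shaft}
7. housing@(-3, 0) [-x clear] — {bearing, bushing, cover, gear, housing, pin, shaft}
8. base_plate@(-2, 1) [-x clear] — {base_plate, bearing, bushing, cover, gear, housing, pin, shaft}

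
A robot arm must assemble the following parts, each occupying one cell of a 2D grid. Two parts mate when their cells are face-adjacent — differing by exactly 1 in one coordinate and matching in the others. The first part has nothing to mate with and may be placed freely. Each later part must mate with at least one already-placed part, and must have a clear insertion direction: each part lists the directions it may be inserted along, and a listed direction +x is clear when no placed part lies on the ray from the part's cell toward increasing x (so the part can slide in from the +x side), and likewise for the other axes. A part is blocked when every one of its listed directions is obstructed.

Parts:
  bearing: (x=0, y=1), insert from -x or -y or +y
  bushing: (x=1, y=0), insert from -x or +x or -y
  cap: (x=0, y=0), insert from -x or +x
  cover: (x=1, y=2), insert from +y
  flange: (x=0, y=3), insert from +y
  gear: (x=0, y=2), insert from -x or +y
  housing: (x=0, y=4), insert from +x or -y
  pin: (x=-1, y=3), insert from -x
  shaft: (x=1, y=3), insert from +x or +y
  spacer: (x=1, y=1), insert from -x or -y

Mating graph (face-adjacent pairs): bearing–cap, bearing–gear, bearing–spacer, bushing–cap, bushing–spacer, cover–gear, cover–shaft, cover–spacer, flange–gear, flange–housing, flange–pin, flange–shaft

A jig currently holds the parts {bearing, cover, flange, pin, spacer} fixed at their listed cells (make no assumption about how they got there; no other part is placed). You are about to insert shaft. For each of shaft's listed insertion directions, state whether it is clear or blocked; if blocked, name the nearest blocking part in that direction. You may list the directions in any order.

+x: ray from shaft(1, 3) has no placed part ⇒ clear
+y: ray from shaft(1, 3) has no placed part ⇒ clear

+x: clear; +y: clear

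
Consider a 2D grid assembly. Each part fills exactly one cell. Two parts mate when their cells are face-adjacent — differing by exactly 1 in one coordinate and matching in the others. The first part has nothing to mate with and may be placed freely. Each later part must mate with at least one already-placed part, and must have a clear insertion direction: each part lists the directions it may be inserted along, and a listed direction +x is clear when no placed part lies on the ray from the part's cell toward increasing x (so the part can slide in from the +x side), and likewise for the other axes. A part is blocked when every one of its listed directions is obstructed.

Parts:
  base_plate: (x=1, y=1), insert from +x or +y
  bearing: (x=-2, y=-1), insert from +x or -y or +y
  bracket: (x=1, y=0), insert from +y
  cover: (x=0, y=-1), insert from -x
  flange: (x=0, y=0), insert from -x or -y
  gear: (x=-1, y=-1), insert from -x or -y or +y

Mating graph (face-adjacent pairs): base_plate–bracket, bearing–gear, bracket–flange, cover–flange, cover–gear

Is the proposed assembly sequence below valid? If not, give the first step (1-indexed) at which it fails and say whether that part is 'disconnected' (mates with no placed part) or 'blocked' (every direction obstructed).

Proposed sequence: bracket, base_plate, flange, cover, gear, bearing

Valid

1. bracket@(1, 0) [+y clear] — {bracket}
2. base_plate@(1, 1) [+x clear] — {base_plate, bracket}
3. flange@(0, 0) [-x clear] — {base_plate, bracket, flange}
4. cover@(0, -1) [-x clear] — {base_plate, bracket, cover, flange}
5. gear@(-1, -1) [-x clear] — {base_plate, bracket, cover, flange, gear}
6. bearing@(-2, -1) [-y clear] — {base_plate, bearing, bracket, cover, flange, gear}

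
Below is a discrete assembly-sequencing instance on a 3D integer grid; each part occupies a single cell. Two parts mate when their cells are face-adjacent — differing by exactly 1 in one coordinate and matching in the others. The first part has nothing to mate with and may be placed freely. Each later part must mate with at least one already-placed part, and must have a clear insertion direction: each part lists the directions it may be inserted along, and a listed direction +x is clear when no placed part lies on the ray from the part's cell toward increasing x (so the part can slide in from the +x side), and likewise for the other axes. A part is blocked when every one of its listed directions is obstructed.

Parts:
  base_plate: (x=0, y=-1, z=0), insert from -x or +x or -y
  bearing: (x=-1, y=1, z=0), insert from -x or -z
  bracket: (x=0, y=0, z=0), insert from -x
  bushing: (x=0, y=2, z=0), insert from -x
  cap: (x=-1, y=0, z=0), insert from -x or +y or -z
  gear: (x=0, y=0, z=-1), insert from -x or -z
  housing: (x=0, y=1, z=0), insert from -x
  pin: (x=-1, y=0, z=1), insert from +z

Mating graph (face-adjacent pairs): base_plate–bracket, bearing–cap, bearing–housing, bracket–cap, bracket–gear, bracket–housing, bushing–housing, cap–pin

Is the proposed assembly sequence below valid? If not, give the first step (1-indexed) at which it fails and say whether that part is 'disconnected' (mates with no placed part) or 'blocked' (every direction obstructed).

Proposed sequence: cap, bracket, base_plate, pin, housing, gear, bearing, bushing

1. cap@(-1, 0, 0) [-x clear] — {cap}
2. bracket@(0, 0, 0) — -x all obstructed ⇒ blocked

Invalid at step 2 (blocked)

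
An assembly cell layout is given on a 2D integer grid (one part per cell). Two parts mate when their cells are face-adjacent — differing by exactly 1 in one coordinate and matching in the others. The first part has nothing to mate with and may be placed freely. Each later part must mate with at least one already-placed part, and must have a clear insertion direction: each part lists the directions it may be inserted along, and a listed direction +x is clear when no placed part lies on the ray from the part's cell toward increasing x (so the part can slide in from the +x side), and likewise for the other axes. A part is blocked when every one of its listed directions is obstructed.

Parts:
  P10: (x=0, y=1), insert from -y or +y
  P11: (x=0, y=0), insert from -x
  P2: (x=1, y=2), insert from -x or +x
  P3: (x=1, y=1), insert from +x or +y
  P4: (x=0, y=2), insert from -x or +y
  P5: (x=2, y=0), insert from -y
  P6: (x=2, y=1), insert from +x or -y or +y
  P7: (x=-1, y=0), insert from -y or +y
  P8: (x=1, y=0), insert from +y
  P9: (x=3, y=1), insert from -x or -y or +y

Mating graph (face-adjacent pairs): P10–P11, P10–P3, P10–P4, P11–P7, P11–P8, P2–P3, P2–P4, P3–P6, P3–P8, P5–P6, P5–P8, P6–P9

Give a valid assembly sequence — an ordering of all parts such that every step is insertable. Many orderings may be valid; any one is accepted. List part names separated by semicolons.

P5; P6; P8; P3; P10; P4; P2; P11; P7; P9

1. P5@(2, 0) [-y clear] — {P5}
2. P6@(2, 1) [+x clear] — {P5, P6}
3. P8@(1, 0) [+y clear] — {P5, P6, P8}
4. P3@(1, 1) [+y clear] — {P3, P5, P6, P8}
5. P10@(0, 1) [-y clear] — {P10, P3, P5, P6, P8}
6. P4@(0, 2) [-x clear] — {P10, P3, P4, P5, P6, P8}
7. P2@(1, 2) [+x clear] — {P10, P2, P3, P4, P5, P6, P8}
8. P11@(0, 0) [-x clear] — {P10, P11, P2, P3, P4, P5, P6, P8}
9. P7@(-1, 0) [-y clear] — {P10, P11, P2, P3, P4, P5, P6, P7, P8}
10. P9@(3, 1) [-y clear] — {P10, P11, P2, P3, P4, P5, P6, P7, P8, P9}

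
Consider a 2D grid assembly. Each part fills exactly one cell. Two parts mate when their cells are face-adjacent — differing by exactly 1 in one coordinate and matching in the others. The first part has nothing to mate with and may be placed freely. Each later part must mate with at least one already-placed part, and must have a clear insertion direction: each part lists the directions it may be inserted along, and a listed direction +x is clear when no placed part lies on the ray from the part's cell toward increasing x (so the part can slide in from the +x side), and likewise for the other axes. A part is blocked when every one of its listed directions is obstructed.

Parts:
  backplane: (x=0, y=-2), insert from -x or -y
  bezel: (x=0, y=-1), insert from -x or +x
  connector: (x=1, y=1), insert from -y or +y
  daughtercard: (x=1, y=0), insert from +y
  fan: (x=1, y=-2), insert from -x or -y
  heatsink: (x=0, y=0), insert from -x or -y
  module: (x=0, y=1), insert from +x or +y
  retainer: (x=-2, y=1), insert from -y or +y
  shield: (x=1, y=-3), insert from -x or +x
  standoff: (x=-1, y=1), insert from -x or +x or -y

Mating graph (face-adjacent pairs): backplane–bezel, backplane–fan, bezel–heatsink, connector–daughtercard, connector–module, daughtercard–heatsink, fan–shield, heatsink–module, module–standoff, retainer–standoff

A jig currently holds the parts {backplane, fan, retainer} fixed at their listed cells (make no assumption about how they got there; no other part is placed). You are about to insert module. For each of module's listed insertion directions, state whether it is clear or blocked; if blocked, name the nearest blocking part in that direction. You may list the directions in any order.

+x: ray from module(0, 1) has no placed part ⇒ clear
+y: ray from module(0, 1) has no placed part ⇒ clear

+x: clear; +y: clear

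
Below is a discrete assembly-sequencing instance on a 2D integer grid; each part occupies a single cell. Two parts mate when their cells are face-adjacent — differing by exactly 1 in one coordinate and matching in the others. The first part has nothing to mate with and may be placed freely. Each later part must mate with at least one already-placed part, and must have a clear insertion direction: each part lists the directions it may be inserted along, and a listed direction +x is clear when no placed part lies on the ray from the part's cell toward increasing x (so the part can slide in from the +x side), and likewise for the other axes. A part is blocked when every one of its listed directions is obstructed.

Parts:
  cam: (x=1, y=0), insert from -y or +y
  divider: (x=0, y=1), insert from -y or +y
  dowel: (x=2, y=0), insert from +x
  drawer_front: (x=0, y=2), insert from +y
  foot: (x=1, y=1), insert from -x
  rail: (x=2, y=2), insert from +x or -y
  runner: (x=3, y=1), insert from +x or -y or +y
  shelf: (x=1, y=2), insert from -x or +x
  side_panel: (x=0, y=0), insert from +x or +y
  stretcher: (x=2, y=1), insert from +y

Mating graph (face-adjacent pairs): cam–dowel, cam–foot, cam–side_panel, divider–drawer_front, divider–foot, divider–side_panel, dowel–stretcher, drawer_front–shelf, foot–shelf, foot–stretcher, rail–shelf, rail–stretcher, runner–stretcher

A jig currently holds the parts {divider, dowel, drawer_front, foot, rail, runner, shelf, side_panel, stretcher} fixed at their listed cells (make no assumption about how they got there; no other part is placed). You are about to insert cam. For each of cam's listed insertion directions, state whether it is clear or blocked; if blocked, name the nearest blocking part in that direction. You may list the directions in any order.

+y: blocked by foot; -y: clear

-y: ray from cam(1, 0) has no placed part ⇒ clear
+y: nearest on ray is foot@(1, 1) ⇒ blocked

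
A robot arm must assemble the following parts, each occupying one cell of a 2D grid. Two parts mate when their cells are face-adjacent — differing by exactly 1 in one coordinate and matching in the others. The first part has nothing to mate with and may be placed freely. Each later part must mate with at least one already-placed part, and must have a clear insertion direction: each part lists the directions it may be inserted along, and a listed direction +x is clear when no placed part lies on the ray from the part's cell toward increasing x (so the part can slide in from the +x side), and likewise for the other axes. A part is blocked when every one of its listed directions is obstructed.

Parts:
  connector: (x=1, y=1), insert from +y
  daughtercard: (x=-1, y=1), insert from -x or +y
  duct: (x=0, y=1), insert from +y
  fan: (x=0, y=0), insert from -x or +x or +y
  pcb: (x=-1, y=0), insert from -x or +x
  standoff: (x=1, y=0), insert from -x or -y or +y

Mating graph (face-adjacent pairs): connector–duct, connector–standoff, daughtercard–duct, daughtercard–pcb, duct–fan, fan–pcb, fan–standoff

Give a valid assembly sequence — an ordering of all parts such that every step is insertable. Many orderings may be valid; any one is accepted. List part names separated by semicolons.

1. fan@(0, 0) [-x clear] — {fan}
2. pcb@(-1, 0) [-x clear] — {fan, pcb}
3. standoff@(1, 0) [-y clear] — {fan, pcb, standoff}
4. connector@(1, 1) [+y clear] — {connector, fan, pcb, standoff}
5. daughtercard@(-1, 1) [-x clear] — {connector, daughtercard, fan, pcb, standoff}
6. duct@(0, 1) [+y clear] — {connector, daughtercard, duct, fan, pcb, standoff}

fan; pcb; standoff; connector; daughtercard; duct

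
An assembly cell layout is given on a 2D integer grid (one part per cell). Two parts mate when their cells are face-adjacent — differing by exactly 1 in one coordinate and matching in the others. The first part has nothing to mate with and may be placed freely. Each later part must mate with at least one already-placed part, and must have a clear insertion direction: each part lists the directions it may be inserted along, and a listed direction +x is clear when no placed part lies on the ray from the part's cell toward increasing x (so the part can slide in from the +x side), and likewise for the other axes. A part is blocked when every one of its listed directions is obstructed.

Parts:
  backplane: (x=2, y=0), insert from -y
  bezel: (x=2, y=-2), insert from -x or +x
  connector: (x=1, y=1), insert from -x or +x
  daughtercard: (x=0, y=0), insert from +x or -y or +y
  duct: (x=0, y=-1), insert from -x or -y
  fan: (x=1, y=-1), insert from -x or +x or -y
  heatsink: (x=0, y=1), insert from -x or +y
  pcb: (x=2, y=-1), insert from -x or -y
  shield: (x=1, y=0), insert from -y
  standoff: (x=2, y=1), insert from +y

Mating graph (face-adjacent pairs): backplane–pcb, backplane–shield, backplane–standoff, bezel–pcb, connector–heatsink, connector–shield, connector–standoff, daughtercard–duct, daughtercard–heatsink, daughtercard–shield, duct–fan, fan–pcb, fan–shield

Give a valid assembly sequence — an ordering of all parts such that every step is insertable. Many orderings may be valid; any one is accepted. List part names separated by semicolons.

1. shield@(1, 0) [-y clear] — {shield}
2. daughtercard@(0, 0) [-y clear] — {daughtercard, shield}
3. heatsink@(0, 1) [-x clear] — {daughtercard, heatsink, shield}
4. duct@(0, -1) [-x clear] — {daughtercard, duct, heatsink, shield}
5. fan@(1, -1) [+x clear] — {daughtercard, duct, fan, heatsink, shield}
6. backplane@(2, 0) [-y clear] — {backplane, daughtercard, duct, fan, heatsink, shield}
7. pcb@(2, -1) [-y clear] — {backplane, daughtercard, duct, fan, heatsink, pcb, shield}
8. bezel@(2, -2) [-x clear] — {backplane, bezel, daughtercard, duct, fan, heatsink, pcb, shield}
9. connector@(1, 1) [+x clear] — {backplane, bezel, connector, daughtercard, duct, fan, heatsink, pcb, shield}
10. standoff@(2, 1) [+y clear] — {backplane, bezel, connector, daughtercard, duct, fan, heatsink, pcb, shield, standoff}

shield; daughtercard; heatsink; duct; fan; backplane; pcb; bezel; connector; standoff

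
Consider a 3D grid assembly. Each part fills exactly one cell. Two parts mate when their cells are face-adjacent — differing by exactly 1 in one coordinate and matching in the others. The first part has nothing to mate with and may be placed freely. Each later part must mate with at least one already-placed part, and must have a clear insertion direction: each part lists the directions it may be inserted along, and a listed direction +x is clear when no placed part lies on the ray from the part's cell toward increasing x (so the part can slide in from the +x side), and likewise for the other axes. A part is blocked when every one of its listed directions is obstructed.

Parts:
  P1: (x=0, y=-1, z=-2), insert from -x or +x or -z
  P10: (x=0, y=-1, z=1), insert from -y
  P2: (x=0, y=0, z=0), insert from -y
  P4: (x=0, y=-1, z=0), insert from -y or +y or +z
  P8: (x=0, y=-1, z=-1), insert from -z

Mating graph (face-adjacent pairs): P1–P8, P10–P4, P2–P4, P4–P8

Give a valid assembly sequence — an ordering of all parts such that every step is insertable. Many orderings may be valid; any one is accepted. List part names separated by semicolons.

1. P2@(0, 0, 0) [-y clear] — {P2}
2. P4@(0, -1, 0) [-y clear] — {P2, P4}
3. P8@(0, -1, -1) [-z clear] — {P2, P4, P8}
4. P1@(0, -1, -2) [-x clear] — {P1, P2, P4, P8}
5. P10@(0, -1, 1) [-y clear] — {P1, P10, P2, P4, P8}

P2; P4; P8; P1; P10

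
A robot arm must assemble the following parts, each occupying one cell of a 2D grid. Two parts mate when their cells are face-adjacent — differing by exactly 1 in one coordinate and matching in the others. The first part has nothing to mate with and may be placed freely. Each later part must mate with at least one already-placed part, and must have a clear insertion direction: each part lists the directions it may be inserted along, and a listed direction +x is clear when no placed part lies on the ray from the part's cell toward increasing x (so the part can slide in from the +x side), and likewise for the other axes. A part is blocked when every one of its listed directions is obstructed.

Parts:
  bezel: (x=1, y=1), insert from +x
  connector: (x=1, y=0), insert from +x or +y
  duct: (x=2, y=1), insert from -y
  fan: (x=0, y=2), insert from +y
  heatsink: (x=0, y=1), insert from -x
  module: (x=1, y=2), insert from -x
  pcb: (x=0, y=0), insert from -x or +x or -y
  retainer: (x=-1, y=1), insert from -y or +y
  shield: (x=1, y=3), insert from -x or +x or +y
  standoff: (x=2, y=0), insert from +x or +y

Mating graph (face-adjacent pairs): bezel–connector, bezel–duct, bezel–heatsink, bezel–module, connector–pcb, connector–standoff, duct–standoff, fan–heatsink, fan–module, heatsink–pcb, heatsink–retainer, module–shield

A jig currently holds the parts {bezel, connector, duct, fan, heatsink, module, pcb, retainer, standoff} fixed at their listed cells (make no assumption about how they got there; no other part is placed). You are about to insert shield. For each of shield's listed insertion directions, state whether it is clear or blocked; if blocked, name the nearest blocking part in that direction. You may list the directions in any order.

+x: clear; +y: clear; -x: clear

-x: ray from shield(1, 3) has no placed part ⇒ clear
+x: ray from shield(1, 3) has no placed part ⇒ clear
+y: ray from shield(1, 3) has no placed part ⇒ clear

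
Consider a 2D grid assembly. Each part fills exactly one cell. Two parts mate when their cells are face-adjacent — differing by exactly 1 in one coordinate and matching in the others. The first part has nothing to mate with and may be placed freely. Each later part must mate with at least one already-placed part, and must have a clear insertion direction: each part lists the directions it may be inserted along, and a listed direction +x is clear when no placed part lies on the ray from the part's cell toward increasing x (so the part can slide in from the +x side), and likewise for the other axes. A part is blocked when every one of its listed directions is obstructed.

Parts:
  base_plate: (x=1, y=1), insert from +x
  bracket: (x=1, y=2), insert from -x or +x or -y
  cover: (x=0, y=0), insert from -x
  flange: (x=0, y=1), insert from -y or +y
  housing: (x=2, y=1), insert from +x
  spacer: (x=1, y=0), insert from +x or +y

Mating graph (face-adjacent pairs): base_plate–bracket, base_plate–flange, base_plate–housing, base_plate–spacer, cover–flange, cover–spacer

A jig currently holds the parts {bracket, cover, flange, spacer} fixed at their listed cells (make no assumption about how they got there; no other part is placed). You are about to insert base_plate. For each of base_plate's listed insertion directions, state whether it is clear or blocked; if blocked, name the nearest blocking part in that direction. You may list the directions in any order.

+x: ray from base_plate(1, 1) has no placed part ⇒ clear

+x: clear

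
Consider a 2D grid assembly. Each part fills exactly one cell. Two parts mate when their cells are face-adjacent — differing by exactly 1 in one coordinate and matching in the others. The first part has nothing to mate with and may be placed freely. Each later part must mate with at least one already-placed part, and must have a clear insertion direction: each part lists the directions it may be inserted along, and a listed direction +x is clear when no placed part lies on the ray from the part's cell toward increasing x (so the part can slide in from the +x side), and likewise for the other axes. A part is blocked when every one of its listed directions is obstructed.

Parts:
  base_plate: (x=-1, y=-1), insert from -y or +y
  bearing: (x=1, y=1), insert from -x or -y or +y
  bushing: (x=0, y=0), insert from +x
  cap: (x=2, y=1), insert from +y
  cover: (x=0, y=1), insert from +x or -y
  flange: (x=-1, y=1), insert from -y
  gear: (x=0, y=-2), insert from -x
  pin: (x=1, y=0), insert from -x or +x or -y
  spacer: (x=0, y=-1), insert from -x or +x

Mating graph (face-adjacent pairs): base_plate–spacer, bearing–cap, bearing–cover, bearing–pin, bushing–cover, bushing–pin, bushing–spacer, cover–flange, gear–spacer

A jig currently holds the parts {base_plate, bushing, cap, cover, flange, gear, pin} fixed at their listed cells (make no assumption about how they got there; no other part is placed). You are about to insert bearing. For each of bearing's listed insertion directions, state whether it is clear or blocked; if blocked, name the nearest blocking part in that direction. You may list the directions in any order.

-x: nearest on ray is cover@(0, 1) ⇒ blocked
-y: nearest on ray is pin@(1, 0) ⇒ blocked
+y: ray from bearing(1, 1) has no placed part ⇒ clear

+y: clear; -x: blocked by cover; -y: blocked by pin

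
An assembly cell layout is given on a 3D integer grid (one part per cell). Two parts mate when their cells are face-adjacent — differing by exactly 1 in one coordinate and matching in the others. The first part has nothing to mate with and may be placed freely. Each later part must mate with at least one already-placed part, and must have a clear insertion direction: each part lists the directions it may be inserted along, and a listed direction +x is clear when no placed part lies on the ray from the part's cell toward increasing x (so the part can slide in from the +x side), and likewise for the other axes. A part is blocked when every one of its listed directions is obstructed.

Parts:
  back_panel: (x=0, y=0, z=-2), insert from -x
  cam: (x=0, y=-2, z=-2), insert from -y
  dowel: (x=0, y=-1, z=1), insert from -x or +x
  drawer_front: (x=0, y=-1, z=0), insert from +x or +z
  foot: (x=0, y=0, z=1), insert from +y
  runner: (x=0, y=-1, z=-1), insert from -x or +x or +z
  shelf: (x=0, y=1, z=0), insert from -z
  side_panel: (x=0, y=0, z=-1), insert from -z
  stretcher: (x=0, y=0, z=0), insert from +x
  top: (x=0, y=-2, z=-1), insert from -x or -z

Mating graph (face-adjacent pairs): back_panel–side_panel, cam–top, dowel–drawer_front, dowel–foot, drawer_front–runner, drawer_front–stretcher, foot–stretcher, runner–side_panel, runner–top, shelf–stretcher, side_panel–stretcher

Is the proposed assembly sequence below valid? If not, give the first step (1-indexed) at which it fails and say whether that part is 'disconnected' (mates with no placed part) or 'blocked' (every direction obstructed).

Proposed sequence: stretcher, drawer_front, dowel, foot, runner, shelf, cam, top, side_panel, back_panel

1. stretcher@(0, 0, 0) [+x clear] — {stretcher}
2. drawer_front@(0, -1, 0) [+x clear] — {drawer_front, stretcher}
3. dowel@(0, -1, 1) [-x clear] — {dowel, drawer_front, stretcher}
4. foot@(0, 0, 1) [+y clear] — {dowel, drawer_front, foot, stretcher}
5. runner@(0, -1, -1) [-x clear] — {dowel, drawer_front, foot, runner, stretcher}
6. shelf@(0, 1, 0) [-z clear] — {dowel, drawer_front, foot, runner, shelf, stretcher}
7. cam@(0, -2, -2) — no placed neighbour ⇒ disconnected

Invalid at step 7 (disconnected)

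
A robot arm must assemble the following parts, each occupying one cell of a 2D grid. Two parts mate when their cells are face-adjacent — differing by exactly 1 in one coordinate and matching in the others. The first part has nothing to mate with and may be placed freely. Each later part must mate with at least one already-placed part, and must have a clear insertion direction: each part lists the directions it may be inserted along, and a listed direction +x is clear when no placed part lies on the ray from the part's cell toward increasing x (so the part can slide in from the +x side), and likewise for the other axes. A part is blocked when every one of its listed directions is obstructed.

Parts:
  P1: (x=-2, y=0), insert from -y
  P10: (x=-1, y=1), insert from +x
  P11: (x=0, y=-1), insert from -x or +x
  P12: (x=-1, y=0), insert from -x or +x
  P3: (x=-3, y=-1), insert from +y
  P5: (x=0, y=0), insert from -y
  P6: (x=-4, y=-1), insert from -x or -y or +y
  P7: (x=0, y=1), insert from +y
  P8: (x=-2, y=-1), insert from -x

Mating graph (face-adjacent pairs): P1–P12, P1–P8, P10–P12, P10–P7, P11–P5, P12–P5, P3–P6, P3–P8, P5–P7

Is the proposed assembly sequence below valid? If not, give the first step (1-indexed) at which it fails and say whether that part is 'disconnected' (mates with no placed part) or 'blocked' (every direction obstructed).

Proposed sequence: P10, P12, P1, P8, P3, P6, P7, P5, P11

1. P10@(-1, 1) [+x clear] — {P10}
2. P12@(-1, 0) [-x clear] — {P10, P12}
3. P1@(-2, 0) [-y clear] — {P1, P10, P12}
4. P8@(-2, -1) [-x clear] — {P1, P10, P12, P8}
5. P3@(-3, -1) [+y clear] — {P1, P10, P12, P3, P8}
6. P6@(-4, -1) [-x clear] — {P1, P10, P12, P3, P6, P8}
7. P7@(0, 1) [+y clear] — {P1, P10, P12, P3, P6, P7, P8}
8. P5@(0, 0) [-y clear] — {P1, P10, P12, P3, P5, P6, P7, P8}
9. P11@(0, -1) [+x clear] — {P1, P10, P11, P12, P3, P5, P6, P7, P8}

Valid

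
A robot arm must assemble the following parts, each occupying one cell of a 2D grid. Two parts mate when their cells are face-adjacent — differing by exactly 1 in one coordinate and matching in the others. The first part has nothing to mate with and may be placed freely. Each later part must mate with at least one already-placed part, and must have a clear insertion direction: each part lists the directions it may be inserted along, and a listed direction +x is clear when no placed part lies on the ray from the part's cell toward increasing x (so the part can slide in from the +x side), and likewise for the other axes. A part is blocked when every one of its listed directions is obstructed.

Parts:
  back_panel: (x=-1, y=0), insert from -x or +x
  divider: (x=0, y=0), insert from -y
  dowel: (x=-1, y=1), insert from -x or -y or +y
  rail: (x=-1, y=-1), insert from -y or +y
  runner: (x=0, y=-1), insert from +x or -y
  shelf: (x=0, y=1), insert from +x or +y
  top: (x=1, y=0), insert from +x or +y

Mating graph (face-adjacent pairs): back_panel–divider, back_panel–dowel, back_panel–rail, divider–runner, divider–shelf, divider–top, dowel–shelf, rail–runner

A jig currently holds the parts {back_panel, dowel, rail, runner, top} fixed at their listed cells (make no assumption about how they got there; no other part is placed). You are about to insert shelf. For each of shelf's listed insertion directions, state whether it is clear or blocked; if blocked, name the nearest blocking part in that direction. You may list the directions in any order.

+x: clear; +y: clear

+x: ray from shelf(0, 1) has no placed part ⇒ clear
+y: ray from shelf(0, 1) has no placed part ⇒ clear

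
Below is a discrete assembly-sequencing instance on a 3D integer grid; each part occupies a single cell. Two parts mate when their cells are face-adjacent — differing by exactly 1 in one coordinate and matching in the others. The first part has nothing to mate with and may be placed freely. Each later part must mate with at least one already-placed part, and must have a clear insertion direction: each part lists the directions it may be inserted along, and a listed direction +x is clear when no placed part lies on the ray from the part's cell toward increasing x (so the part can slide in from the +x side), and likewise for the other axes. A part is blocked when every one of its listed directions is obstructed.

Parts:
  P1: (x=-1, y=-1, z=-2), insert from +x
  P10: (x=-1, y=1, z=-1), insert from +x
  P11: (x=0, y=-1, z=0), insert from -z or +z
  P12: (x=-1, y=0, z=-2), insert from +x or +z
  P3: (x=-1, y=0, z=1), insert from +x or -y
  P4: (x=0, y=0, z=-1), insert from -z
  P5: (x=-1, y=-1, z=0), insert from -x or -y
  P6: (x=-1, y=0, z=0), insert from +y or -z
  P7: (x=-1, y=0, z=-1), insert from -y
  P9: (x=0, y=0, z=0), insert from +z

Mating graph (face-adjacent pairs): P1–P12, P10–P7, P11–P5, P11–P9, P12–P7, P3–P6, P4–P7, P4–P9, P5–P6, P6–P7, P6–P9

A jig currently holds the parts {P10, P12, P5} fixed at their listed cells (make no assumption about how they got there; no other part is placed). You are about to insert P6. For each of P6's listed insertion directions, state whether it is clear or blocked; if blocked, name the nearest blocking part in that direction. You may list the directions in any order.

+y: ray from P6(-1, 0, 0) has no placed part ⇒ clear
-z: nearest on ray is P12@(-1, 0, -2) ⇒ blocked

+y: clear; -z: blocked by P12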